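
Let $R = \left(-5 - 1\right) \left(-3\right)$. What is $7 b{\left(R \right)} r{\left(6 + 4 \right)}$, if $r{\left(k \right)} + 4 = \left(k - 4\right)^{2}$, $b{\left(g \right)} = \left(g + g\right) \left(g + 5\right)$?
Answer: $185472$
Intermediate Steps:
$R = 18$ ($R = \left(-6\right) \left(-3\right) = 18$)
$b{\left(g \right)} = 2 g \left(5 + g\right)$
$r{\left(k \right)} = -4 + \left(-4 + k\right)^{2}$ ($r{\left(k \right)} = -4 + \left(k - 4\right)^{2} = -4 + \left(-4 + k\right)^{2}$)
$7 b{\left(R \right)} r{\left(6 + 4 \right)} = 7 \cdot 2 \cdot 18 \left(5 + 18\right) \left(-4 + \left(-4 + \left(6 + 4\right)\right)^{2}\right) = 7 \cdot 2 \cdot 18 \cdot 23 \left(-4 + \left(-4 + 10\right)^{2}\right) = 7 \cdot 828 \left(-4 + 6^{2}\right) = 5796 \left(-4 + 36\right) = 5796 \cdot 32 = 185472$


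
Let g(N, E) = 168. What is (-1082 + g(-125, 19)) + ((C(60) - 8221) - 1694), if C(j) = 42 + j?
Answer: -10727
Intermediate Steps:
(-1082 + g(-125, 19)) + ((C(60) - 8221) - 1694) = (-1082 + 168) + (((42 + 60) - 8221) - 1694) = -914 + ((102 - 8221) - 1694) = -914 + (-8119 - 1694) = -914 - 9813 = -10727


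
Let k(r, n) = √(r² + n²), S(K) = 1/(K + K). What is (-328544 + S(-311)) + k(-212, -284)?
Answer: -204354369/622 + 20*√314 ≈ -3.2819e+5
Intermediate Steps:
S(K) = 1/(2*K)
k(r, n) = √(n² + r²)
(-328544 + S(-311)) + k(-212, -284) = (-328544 + (½)/(-311)) + √((-284)² + (-212)²) = (-328544 + (½)*(-1/311)) + √(80656 + 44944) = (-328544 - 1/622) + √125600 = -204354369/622 + 20*√314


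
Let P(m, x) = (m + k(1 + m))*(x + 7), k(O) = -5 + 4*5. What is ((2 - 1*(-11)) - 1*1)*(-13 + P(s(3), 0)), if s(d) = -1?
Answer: 1020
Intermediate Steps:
k(O) = 15 (k(O) = -5 + 20 = 15)
P(m, x) = (7 + x)*(15 + m) (P(m, x) = (m + 15)*(x + 7) = (15 + m)*(7 + x) = (7 + x)*(15 + m))
((2 - 1*(-11)) - 1*1)*(-13 + P(s(3), 0)) = ((2 - 1*(-11)) - 1*1)*(-13 + (105 + 7*(-1) + 15*0 - 1*0)) = ((2 + 11) - 1)*(-13 + (105 - 7 + 0 + 0)) = (13 - 1)*(-13 + 98) = 12*85 = 1020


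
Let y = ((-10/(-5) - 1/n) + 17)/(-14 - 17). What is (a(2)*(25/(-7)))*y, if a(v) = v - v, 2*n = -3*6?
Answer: 0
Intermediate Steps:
n = -9 (n = (-3*6)/2 = (1/2)*(-18) = -9)
a(v) = 0
y = -172/279 (y = ((-10/(-5) - 1/(-9)) + 17)/(-14 - 17) = ((-10*(-1/5) - 1*(-1/9)) + 17)/(-31) = ((2 + 1/9) + 17)*(-1/31) = (19/9 + 17)*(-1/31) = (172/9)*(-1/31) = -172/279 ≈ -0.61649)
(a(2)*(25/(-7)))*y = (0*(25/(-7)))*(-172/279) = (0*(25*(-1/7)))*(-172/279) = (0*(-25/7))*(-172/279) = 0*(-172/279) = 0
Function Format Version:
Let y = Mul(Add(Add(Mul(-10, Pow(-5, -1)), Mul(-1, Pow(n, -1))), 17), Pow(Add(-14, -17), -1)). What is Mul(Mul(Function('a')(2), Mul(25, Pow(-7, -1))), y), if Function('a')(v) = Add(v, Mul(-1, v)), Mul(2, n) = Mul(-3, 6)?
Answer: 0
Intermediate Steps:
n = -9 (n = Mul(Rational(1, 2), Mul(-3, 6)) = Mul(Rational(1, 2), -18) = -9)
Function('a')(v) = 0
y = Rational(-172, 279) (y = Mul(Add(Add(Mul(-10, Pow(-5, -1)), Mul(-1, Pow(-9, -1))), 17), Pow(Add(-14, -17), -1)) = Mul(Add(Add(Mul(-10, Rational(-1, 5)), Mul(-1, Rational(-1, 9))), 17), Pow(-31, -1)) = Mul(Add(Add(2, Rational(1, 9)), 17), Rational(-1, 31)) = Mul(Add(Rational(19, 9), 17), Rational(-1, 31)) = Mul(Rational(172, 9), Rational(-1, 31)) = Rational(-172, 279) ≈ -0.61649)
Mul(Mul(Function('a')(2), Mul(25, Pow(-7, -1))), y) = Mul(Mul(0, Mul(25, Pow(-7, -1))), Rational(-172, 279)) = Mul(Mul(0, Mul(25, Rational(-1, 7))), Rational(-172, 279)) = Mul(Mul(0, Rational(-25, 7)), Rational(-172, 279)) = Mul(0, Rational(-172, 279)) = 0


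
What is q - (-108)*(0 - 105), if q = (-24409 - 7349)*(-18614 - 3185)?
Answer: 692281302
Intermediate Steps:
q = 692292642 (q = -31758*(-21799) = 692292642)
q - (-108)*(0 - 105) = 692292642 - (-108)*(0 - 105) = 692292642 - (-108)*(-105) = 692292642 - 1*11340 = 692292642 - 11340 = 692281302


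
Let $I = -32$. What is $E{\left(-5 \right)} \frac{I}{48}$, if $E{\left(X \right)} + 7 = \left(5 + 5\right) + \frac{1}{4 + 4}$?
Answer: $- \frac{25}{12} \approx -2.0833$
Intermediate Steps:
$E{\left(X \right)} = \frac{25}{8}$ ($E{\left(X \right)} = -7 + \left(\left(5 + 5\right) + \frac{1}{4 + 4}\right) = -7 + \left(10 + \frac{1}{8}\right) = -7 + \frac{81}{8} = \frac{25}{8}$)
$E{\left(-5 \right)} \frac{I}{48} = \frac{25 \left(- \frac{32}{48}\right)}{8} = \frac{25 \left(\left(-32\right) \frac{1}{48}\right)}{8} = \frac{25}{8} \left(- \frac{2}{3}\right) = - \frac{25}{12}$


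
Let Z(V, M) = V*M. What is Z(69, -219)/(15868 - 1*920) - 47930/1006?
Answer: -365829653/7518844 ≈ -48.655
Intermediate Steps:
Z(V, M) = M*V
Z(69, -219)/(15868 - 1*920) - 47930/1006 = (-219*69)/(15868 - 1*920) - 47930/1006 = -15111/(15868 - 920) - 47930*1/1006 = -15111/14948 - 23965/503 = -365829653/7518844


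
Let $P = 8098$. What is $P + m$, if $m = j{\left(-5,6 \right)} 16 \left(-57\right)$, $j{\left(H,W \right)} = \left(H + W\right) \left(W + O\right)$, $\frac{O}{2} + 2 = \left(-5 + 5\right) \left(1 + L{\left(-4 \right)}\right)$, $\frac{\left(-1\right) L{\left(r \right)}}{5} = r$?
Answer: $6274$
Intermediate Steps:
$L{\left(r \right)} = - 5 r$
$O = -4$ ($O = -4 + 2 \left(-5 + 5\right) \left(1 - -20\right) = -4 + 2 \cdot 0 \left(1 + 20\right) = -4 + 2 \cdot 0 \cdot 21 = -4 + 2 \cdot 0 = -4 + 0 = -4$)
$j{\left(H,W \right)} = \left(-4 + W\right) \left(H + W\right)$ ($j{\left(H,W \right)} = \left(H + W\right) \left(W - 4\right) = \left(H + W\right) \left(-4 + W\right) = \left(-4 + W\right) \left(H + W\right)$)
$m = -1824$ ($m = \left(6^{2} - -20 - 24 - 30\right) 16 \left(-57\right) = \left(36 + 20 - 24 - 30\right) 16 \left(-57\right) = 2 \cdot 16 \left(-57\right) = 32 \left(-57\right) = -1824$)
$P + m = 8098 - 1824 = 6274$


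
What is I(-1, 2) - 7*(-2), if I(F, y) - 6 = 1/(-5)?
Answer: 99/5 ≈ 19.800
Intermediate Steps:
I(F, y) = 29/5 (I(F, y) = 6 + 1/(-5) = 6 - ⅕ = 29/5)
I(-1, 2) - 7*(-2) = 29/5 - 7*(-2) = 29/5 + 14 = 99/5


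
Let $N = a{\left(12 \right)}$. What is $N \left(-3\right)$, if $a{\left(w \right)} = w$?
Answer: $-36$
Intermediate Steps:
$N = 12$
$N \left(-3\right) = 12 \left(-3\right) = -36$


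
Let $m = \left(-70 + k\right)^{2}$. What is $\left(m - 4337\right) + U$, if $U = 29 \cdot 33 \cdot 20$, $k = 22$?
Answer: $17107$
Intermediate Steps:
$m = 2304$ ($m = \left(-70 + 22\right)^{2} = \left(-48\right)^{2} = 2304$)
$U = 19140$ ($U = 957 \cdot 20 = 19140$)
$\left(m - 4337\right) + U = \left(2304 - 4337\right) + 19140 = -2033 + 19140 = 17107$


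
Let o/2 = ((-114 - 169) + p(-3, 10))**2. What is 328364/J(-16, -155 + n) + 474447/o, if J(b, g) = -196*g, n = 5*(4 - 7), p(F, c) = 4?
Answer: 1394352881/108069255 ≈ 12.902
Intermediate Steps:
n = -15 (n = 5*(-3) = -15)
o = 155682 (o = 2*((-114 - 169) + 4)**2 = 2*(-283 + 4)**2 = 2*(-279)**2 = 2*77841 = 155682)
328364/J(-16, -155 + n) + 474447/o = 328364/((-196*(-155 - 15))) + 474447/155682 = 328364/((-196*(-170))) + 474447*(1/155682) = 328364/33320 + 158149/51894 = 328364*(1/33320) + 158149/51894 = 82091/8330 + 158149/51894 = 1394352881/108069255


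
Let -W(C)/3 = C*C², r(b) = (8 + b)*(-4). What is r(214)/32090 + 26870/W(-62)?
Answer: 56838127/5735959140 ≈ 0.0099091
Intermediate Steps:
r(b) = -32 - 4*b
W(C) = -3*C³ (W(C) = -3*C*C² = -3*C³)
r(214)/32090 + 26870/W(-62) = (-32 - 4*214)/32090 + 26870/((-3*(-62)³)) = (-32 - 856)*(1/32090) + 26870/((-3*(-238328))) = -888*1/32090 + 26870/714984 = -444/16045 + 26870*(1/714984) = -444/16045 + 13435/357492 = 56838127/5735959140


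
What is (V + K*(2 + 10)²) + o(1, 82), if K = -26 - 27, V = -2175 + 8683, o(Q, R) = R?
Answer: -1042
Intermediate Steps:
V = 6508
K = -53
(V + K*(2 + 10)²) + o(1, 82) = (6508 - 53*(2 + 10)²) + 82 = (6508 - 53*12²) + 82 = (6508 - 53*144) + 82 = (6508 - 7632) + 82 = -1124 + 82 = -1042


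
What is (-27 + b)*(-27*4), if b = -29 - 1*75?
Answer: 14148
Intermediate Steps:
b = -104 (b = -29 - 75 = -104)
(-27 + b)*(-27*4) = (-27 - 104)*(-27*4) = -131*(-108) = 14148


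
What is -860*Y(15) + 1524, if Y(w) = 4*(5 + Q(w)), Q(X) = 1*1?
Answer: -19116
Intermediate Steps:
Q(X) = 1
Y(w) = 24 (Y(w) = 4*(5 + 1) = 4*6 = 24)
-860*Y(15) + 1524 = -860*24 + 1524 = -20640 + 1524 = -19116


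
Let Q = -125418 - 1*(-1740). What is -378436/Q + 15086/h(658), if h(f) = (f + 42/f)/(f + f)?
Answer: 57707778204730/1912618431 ≈ 30172.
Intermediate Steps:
Q = -123678 (Q = -125418 + 1740 = -123678)
h(f) = (f + 42/f)/(2*f) (h(f) = (f + 42/f)/((2*f)) = (f + 42/f)*(1/(2*f)) = (f + 42/f)/(2*f))
-378436/Q + 15086/h(658) = -378436/(-123678) + 15086/(½ + 21/658²) = -378436*(-1/123678) + 15086/(½ + 21*(1/432964)) = 189218/61839 + 15086/(½ + 3/61852) = 189218/61839 + 15086/(30929/61852) = 189218/61839 + 15086*(61852/30929) = 189218/61839 + 933099272/30929 = 57707778204730/1912618431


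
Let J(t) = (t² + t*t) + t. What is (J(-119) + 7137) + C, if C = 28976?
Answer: 64316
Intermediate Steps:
J(t) = t + 2*t² (J(t) = (t² + t²) + t = 2*t² + t = t + 2*t²)
(J(-119) + 7137) + C = (-119*(1 + 2*(-119)) + 7137) + 28976 = (-119*(1 - 238) + 7137) + 28976 = (-119*(-237) + 7137) + 28976 = (28203 + 7137) + 28976 = 35340 + 28976 = 64316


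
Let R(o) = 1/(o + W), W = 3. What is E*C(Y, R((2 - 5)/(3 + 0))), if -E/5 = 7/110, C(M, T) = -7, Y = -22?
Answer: 49/22 ≈ 2.2273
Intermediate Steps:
R(o) = 1/(3 + o) (R(o) = 1/(o + 3) = 1/(3 + o))
E = -7/22 (E = -35/110 = -5*7/110 = -7/22 ≈ -0.31818)
E*C(Y, R((2 - 5)/(3 + 0))) = -7/22*(-7) = 49/22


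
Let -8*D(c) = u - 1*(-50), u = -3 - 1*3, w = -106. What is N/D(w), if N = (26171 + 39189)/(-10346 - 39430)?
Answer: 8170/34221 ≈ 0.23874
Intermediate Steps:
N = -4085/3111 (N = 65360/(-49776) = 65360*(-1/49776) = -4085/3111 ≈ -1.3131)
u = -6 (u = -3 - 3 = -6)
D(c) = -11/2 (D(c) = -(-6 - 1*(-50))/8 = -(-6 + 50)/8 = -1/8*44 = -11/2)
N/D(w) = -4085/(3111*(-11/2)) = -4085/3111*(-2/11) = 8170/34221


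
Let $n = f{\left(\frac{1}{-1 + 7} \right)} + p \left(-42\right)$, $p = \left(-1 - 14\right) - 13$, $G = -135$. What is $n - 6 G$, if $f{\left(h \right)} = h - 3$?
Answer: $\frac{11899}{6} \approx 1983.2$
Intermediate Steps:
$f{\left(h \right)} = -3 + h$ ($f{\left(h \right)} = h - 3 = -3 + h$)
$p = -28$ ($p = -15 - 13 = -28$)
$n = \frac{7039}{6}$ ($n = \left(-3 + \frac{1}{-1 + 7}\right) - -1176 = \left(-3 + \frac{1}{6}\right) + 1176 = - \frac{17}{6} + 1176 = \frac{7039}{6} \approx 1173.2$)
$n - 6 G = \frac{7039}{6} - -810 = \frac{7039}{6} + 810 = \frac{11899}{6}$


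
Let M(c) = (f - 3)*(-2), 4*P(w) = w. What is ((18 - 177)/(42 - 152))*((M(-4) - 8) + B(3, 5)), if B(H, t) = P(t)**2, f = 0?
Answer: -1113/1760 ≈ -0.63239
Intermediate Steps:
P(w) = w/4
B(H, t) = t**2/16 (B(H, t) = (t/4)**2 = t**2/16)
M(c) = 6 (M(c) = (0 - 3)*(-2) = -3*(-2) = 6)
((18 - 177)/(42 - 152))*((M(-4) - 8) + B(3, 5)) = ((18 - 177)/(42 - 152))*((6 - 8) + (1/16)*5**2) = (-159/(-110))*(-2 + (1/16)*25) = (-159*(-1/110))*(-2 + 25/16) = (159/110)*(-7/16) = -1113/1760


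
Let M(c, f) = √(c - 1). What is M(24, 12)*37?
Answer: 37*√23 ≈ 177.45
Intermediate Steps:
M(c, f) = √(-1 + c)
M(24, 12)*37 = √(-1 + 24)*37 = √23*37 = 37*√23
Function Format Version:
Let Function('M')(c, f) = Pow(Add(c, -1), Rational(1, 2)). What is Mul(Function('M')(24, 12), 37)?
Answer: Mul(37, Pow(23, Rational(1, 2))) ≈ 177.45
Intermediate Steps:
Function('M')(c, f) = Pow(Add(-1, c), Rational(1, 2))
Mul(Function('M')(24, 12), 37) = Mul(Pow(Add(-1, 24), Rational(1, 2)), 37) = Mul(Pow(23, Rational(1, 2)), 37) = Mul(37, Pow(23, Rational(1, 2)))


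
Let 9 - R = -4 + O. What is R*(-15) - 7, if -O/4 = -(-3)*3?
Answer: -742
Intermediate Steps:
O = -36 (O = -(-12)*(-1*3) = -(-12)*(-3) = -4*9 = -36)
R = 49 (R = 9 - (-4 - 36) = 9 - 1*(-40) = 9 + 40 = 49)
R*(-15) - 7 = 49*(-15) - 7 = -735 - 7 = -742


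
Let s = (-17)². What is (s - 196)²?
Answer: 8649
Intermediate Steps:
s = 289
(s - 196)² = (289 - 196)² = 93² = 8649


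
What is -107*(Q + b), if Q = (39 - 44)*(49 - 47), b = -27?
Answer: 3959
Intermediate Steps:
Q = -10 (Q = -5*2 = -10)
-107*(Q + b) = -107*(-10 - 27) = -107*(-37) = 3959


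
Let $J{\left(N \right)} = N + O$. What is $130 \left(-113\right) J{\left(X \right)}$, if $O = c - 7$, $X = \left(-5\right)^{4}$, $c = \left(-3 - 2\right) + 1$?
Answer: $-9019660$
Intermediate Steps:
$c = -4$ ($c = -5 + 1 = -4$)
$X = 625$
$O = -11$ ($O = -4 - 7 = -11$)
$J{\left(N \right)} = -11 + N$ ($J{\left(N \right)} = N - 11 = -11 + N$)
$130 \left(-113\right) J{\left(X \right)} = 130 \left(-113\right) \left(-11 + 625\right) = \left(-14690\right) 614 = -9019660$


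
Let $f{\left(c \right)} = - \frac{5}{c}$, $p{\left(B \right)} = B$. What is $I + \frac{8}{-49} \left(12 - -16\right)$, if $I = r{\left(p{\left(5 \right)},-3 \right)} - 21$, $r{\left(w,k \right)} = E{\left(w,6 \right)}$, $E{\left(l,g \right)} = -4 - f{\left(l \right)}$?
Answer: $- \frac{200}{7} \approx -28.571$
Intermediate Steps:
$E{\left(l,g \right)} = -4 + \frac{5}{l}$ ($E{\left(l,g \right)} = -4 - - \frac{5}{l} = -4 + \frac{5}{l}$)
$r{\left(w,k \right)} = -4 + \frac{5}{w}$
$I = -24$ ($I = \left(-4 + \frac{5}{5}\right) - 21 = \left(-4 + 5 \cdot \frac{1}{5}\right) - 21 = \left(-4 + 1\right) - 21 = -3 - 21 = -24$)
$I + \frac{8}{-49} \left(12 - -16\right) = -24 + \frac{8}{-49} \left(12 - -16\right) = -24 + 8 \left(- \frac{1}{49}\right) \left(12 + 16\right) = -24 - \frac{32}{7} = - \frac{200}{7}$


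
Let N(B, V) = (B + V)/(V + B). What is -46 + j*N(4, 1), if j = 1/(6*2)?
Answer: -551/12 ≈ -45.917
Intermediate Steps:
N(B, V) = 1 (N(B, V) = (B + V)/(B + V) = 1)
j = 1/12 ≈ 0.083333
-46 + j*N(4, 1) = -46 + (1/12)*1 = -46 + 1/12 = -551/12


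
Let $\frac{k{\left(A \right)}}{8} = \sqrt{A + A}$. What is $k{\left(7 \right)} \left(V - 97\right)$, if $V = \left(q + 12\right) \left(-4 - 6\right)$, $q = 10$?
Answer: $- 2536 \sqrt{14} \approx -9488.8$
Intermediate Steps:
$k{\left(A \right)} = 8 \sqrt{2} \sqrt{A}$ ($k{\left(A \right)} = 8 \sqrt{A + A} = 8 \sqrt{2 A} = 8 \sqrt{2} \sqrt{A}$)
$V = -220$ ($V = \left(10 + 12\right) \left(-4 - 6\right) = 22 \left(-4 - 6\right) = 22 \left(-10\right) = -220$)
$k{\left(7 \right)} \left(V - 97\right) = 8 \sqrt{2} \sqrt{7} \left(-220 - 97\right) = 8 \sqrt{14} \left(-220 + \left(-187 + 90\right)\right) = 8 \sqrt{14} \left(-220 - 97\right) = 8 \sqrt{14} \left(-317\right) = - 2536 \sqrt{14}$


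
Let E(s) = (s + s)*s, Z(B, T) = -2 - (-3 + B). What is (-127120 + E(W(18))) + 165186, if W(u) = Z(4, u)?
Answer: 38084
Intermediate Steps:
Z(B, T) = 1 - B (Z(B, T) = -2 + (3 - B) = 1 - B)
W(u) = -3 (W(u) = 1 - 1*4 = 1 - 4 = -3)
E(s) = 2*s² (E(s) = (2*s)*s = 2*s²)
(-127120 + E(W(18))) + 165186 = (-127120 + 2*(-3)²) + 165186 = (-127120 + 2*9) + 165186 = (-127120 + 18) + 165186 = -127102 + 165186 = 38084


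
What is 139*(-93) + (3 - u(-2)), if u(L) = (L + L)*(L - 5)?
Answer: -12952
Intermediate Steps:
u(L) = 2*L*(-5 + L) (u(L) = (2*L)*(-5 + L) = 2*L*(-5 + L))
139*(-93) + (3 - u(-2)) = 139*(-93) + (3 - 2*(-2)*(-5 - 2)) = -12927 + (3 - 2*(-2)*(-7)) = -12927 + (3 - 1*28) = -12927 + (3 - 28) = -12927 - 25 = -12952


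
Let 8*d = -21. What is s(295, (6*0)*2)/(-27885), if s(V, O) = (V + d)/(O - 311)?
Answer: 2339/69377880 ≈ 3.3714e-5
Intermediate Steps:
d = -21/8 (d = (⅛)*(-21) = -21/8 ≈ -2.6250)
s(V, O) = (-21/8 + V)/(-311 + O) (s(V, O) = (V - 21/8)/(O - 311) = (-21/8 + V)/(-311 + O))
s(295, (6*0)*2)/(-27885) = ((-21/8 + 295)/(-311 + (6*0)*2))/(-27885) = ((2339/8)/(-311 + 0*2))*(-1/27885) = ((2339/8)/(-311 + 0))*(-1/27885) = ((2339/8)/(-311))*(-1/27885) = -1/311*2339/8*(-1/27885) = -2339/2488*(-1/27885) = 2339/69377880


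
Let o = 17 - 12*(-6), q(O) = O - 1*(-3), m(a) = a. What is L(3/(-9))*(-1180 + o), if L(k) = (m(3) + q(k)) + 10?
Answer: -51277/3 ≈ -17092.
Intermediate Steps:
q(O) = 3 + O (q(O) = O + 3 = 3 + O)
o = 89 (o = 17 + 72 = 89)
L(k) = 16 + k (L(k) = (3 + (3 + k)) + 10 = (6 + k) + 10 = 16 + k)
L(3/(-9))*(-1180 + o) = (16 + 3/(-9))*(-1180 + 89) = (16 + 3*(-1/9))*(-1091) = (16 - 1/3)*(-1091) = (47/3)*(-1091) = -51277/3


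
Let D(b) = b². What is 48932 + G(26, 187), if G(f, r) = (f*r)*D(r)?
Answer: 170068210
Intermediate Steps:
G(f, r) = f*r³ (G(f, r) = (f*r)*r² = f*r³)
48932 + G(26, 187) = 48932 + 26*187³ = 48932 + 26*6539203 = 48932 + 170019278 = 170068210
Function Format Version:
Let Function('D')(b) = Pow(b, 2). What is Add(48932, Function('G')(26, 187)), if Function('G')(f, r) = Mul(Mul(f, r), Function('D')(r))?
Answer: 170068210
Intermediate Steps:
Function('G')(f, r) = Mul(f, Pow(r, 3)) (Function('G')(f, r) = Mul(Mul(f, r), Pow(r, 2)) = Mul(f, Pow(r, 3)))
Add(48932, Function('G')(26, 187)) = Add(48932, Mul(26, Pow(187, 3))) = Add(48932, Mul(26, 6539203)) = Add(48932, 170019278) = 170068210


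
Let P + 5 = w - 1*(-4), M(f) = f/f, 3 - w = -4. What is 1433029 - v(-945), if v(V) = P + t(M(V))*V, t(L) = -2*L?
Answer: 1431133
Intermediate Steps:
w = 7 (w = 3 - 1*(-4) = 3 + 4 = 7)
M(f) = 1
P = 6 (P = -5 + (7 - 1*(-4)) = -5 + (7 + 4) = -5 + 11 = 6)
v(V) = 6 - 2*V (v(V) = 6 + (-2*1)*V = 6 - 2*V)
1433029 - v(-945) = 1433029 - (6 - 2*(-945)) = 1433029 - (6 + 1890) = 1433029 - 1*1896 = 1433029 - 1896 = 1431133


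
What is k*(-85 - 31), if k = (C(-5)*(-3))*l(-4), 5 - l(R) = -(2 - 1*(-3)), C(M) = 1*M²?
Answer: 87000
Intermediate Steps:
C(M) = M²
l(R) = 10 (l(R) = 5 - (-1)*(2 - 1*(-3)) = 5 - (-1)*(2 + 3) = 5 - (-1)*5 = 5 - 1*(-5) = 5 + 5 = 10)
k = -750 (k = ((-5)²*(-3))*10 = (25*(-3))*10 = -75*10 = -750)
k*(-85 - 31) = -750*(-85 - 31) = -750*(-116) = 87000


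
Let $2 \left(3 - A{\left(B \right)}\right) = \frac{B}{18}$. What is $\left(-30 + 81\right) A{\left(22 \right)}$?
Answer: $\frac{731}{6} \approx 121.83$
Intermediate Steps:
$A{\left(B \right)} = 3 - \frac{B}{36}$ ($A{\left(B \right)} = 3 - \frac{B \frac{1}{18}}{2} = 3 - \frac{\frac{1}{18} B}{2} = 3 - \frac{B}{36}$)
$\left(-30 + 81\right) A{\left(22 \right)} = \left(-30 + 81\right) \left(3 - \frac{11}{18}\right) = 51 \left(3 - \frac{11}{18}\right) = 51 \cdot \frac{43}{18} = \frac{731}{6}$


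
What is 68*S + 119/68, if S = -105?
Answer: -28553/4 ≈ -7138.3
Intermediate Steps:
68*S + 119/68 = 68*(-105) + 119/68 = -7140 + 119*(1/68) = -7140 + 7/4 = -28553/4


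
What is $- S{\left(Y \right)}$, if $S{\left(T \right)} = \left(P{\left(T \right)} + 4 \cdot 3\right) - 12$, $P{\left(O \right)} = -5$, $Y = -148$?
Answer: $5$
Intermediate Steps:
$S{\left(T \right)} = -5$ ($S{\left(T \right)} = \left(-5 + 4 \cdot 3\right) - 12 = \left(-5 + 12\right) - 12 = 7 - 12 = -5$)
$- S{\left(Y \right)} = \left(-1\right) \left(-5\right) = 5$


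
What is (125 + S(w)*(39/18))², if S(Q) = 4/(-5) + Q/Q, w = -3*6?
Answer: 14160169/900 ≈ 15734.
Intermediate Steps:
w = -18
S(Q) = ⅕ (S(Q) = 4*(-⅕) + 1 = -⅘ + 1 = ⅕)
(125 + S(w)*(39/18))² = (125 + (39/18)/5)² = (125 + (39*(1/18))/5)² = (125 + (⅕)*(13/6))² = (125 + 13/30)² = (3763/30)² = 14160169/900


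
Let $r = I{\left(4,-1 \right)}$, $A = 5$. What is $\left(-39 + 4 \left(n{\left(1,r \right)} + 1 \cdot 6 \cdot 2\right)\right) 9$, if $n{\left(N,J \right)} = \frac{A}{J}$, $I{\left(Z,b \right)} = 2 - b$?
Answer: $141$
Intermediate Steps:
$r = 3$ ($r = 2 - -1 = 2 + 1 = 3$)
$n{\left(N,J \right)} = \frac{5}{J}$
$\left(-39 + 4 \left(n{\left(1,r \right)} + 1 \cdot 6 \cdot 2\right)\right) 9 = \left(-39 + 4 \left(\frac{5}{3} + 1 \cdot 6 \cdot 2\right)\right) 9 = \left(-39 + 4 \left(5 \cdot \frac{1}{3} + 6 \cdot 2\right)\right) 9 = \left(-39 + 4 \left(\frac{5}{3} + 12\right)\right) 9 = \left(-39 + 4 \cdot \frac{41}{3}\right) 9 = \left(-39 + \frac{164}{3}\right) 9 = \frac{47}{3} \cdot 9 = 141$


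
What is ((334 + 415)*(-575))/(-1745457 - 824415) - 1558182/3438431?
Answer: -2523482021779/8836327550832 ≈ -0.28558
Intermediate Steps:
((334 + 415)*(-575))/(-1745457 - 824415) - 1558182/3438431 = (749*(-575))/(-2569872) - 1558182*1/3438431 = -430675*(-1/2569872) - 1558182/3438431 = 430675/2569872 - 1558182/3438431 = -2523482021779/8836327550832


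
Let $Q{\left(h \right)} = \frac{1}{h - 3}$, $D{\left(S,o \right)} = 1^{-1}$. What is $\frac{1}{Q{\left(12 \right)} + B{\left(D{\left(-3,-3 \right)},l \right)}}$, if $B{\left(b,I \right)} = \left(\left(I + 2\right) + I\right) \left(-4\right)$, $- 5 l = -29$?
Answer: $- \frac{45}{2443} \approx -0.01842$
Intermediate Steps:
$D{\left(S,o \right)} = 1$
$l = \frac{29}{5}$ ($l = \left(- \frac{1}{5}\right) \left(-29\right) = \frac{29}{5} \approx 5.8$)
$Q{\left(h \right)} = \frac{1}{-3 + h}$
$B{\left(b,I \right)} = -8 - 8 I$ ($B{\left(b,I \right)} = \left(\left(2 + I\right) + I\right) \left(-4\right) = \left(2 + 2 I\right) \left(-4\right) = -8 - 8 I$)
$\frac{1}{Q{\left(12 \right)} + B{\left(D{\left(-3,-3 \right)},l \right)}} = \frac{1}{\frac{1}{-3 + 12} - \frac{272}{5}} = \frac{1}{\frac{1}{9} - \frac{272}{5}} = \frac{1}{- \frac{2443}{45}} = - \frac{45}{2443}$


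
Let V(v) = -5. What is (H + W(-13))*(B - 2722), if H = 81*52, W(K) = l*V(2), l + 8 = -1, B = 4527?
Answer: 7683885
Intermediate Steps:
l = -9 (l = -8 - 1 = -9)
W(K) = 45 (W(K) = -9*(-5) = 45)
H = 4212
(H + W(-13))*(B - 2722) = (4212 + 45)*(4527 - 2722) = 4257*1805 = 7683885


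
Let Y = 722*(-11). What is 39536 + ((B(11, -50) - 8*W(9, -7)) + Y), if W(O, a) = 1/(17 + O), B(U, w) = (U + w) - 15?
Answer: 410016/13 ≈ 31540.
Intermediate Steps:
B(U, w) = -15 + U + w
Y = -7942
39536 + ((B(11, -50) - 8*W(9, -7)) + Y) = 39536 + (((-15 + 11 - 50) - 8/(17 + 9)) - 7942) = 39536 + ((-54 - 8/26) - 7942) = 39536 + ((-54 - 8*1/26) - 7942) = 39536 + ((-54 - 4/13) - 7942) = 39536 + (-706/13 - 7942) = 39536 - 103952/13 = 410016/13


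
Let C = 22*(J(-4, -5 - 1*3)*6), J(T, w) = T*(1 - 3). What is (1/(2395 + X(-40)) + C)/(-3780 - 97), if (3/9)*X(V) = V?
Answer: -2402401/8820175 ≈ -0.27238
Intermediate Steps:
X(V) = 3*V
J(T, w) = -2*T (J(T, w) = T*(-2) = -2*T)
C = 1056 (C = 22*(-2*(-4)*6) = 22*(8*6) = 22*48 = 1056)
(1/(2395 + X(-40)) + C)/(-3780 - 97) = (1/(2395 + 3*(-40)) + 1056)/(-3780 - 97) = (1/(2395 - 120) + 1056)/(-3877) = (1/2275 + 1056)*(-1/3877) = (2402401/2275)*(-1/3877) = -2402401/8820175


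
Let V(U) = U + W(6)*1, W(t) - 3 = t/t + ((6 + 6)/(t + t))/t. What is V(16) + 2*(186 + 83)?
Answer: 3349/6 ≈ 558.17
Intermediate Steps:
W(t) = 4 + 6/t² (W(t) = 3 + (t/t + ((6 + 6)/(t + t))/t) = 3 + (1 + (12/((2*t)))/t) = 3 + (1 + (12*(1/(2*t)))/t) = 3 + (1 + (6/t)/t) = 3 + (1 + 6/t²) = 4 + 6/t²)
V(U) = 25/6 + U (V(U) = U + (4 + 6/6²)*1 = U + (4 + 6*(1/36))*1 = U + (4 + ⅙)*1 = U + (25/6)*1 = U + 25/6 = 25/6 + U)
V(16) + 2*(186 + 83) = (25/6 + 16) + 2*(186 + 83) = 121/6 + 2*269 = 121/6 + 538 = 3349/6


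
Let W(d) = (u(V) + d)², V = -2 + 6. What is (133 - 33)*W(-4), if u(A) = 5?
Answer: 100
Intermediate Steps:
V = 4
W(d) = (5 + d)²
(133 - 33)*W(-4) = (133 - 33)*(5 - 4)² = 100*1² = 100*1 = 100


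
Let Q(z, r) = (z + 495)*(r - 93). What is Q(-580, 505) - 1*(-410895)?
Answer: 375875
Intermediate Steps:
Q(z, r) = (-93 + r)*(495 + z) (Q(z, r) = (495 + z)*(-93 + r) = (-93 + r)*(495 + z))
Q(-580, 505) - 1*(-410895) = (-46035 - 93*(-580) + 495*505 + 505*(-580)) - 1*(-410895) = (-46035 + 53940 + 249975 - 292900) + 410895 = -35020 + 410895 = 375875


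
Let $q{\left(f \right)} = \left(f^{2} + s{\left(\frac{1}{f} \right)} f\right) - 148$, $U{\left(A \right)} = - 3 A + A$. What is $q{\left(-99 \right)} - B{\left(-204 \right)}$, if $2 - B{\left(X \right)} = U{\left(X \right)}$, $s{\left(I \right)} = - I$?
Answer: $10058$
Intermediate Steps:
$U{\left(A \right)} = - 2 A$
$B{\left(X \right)} = 2 + 2 X$ ($B{\left(X \right)} = 2 - - 2 X = 2 + 2 X$)
$q{\left(f \right)} = -149 + f^{2}$ ($q{\left(f \right)} = \left(f^{2} + - \frac{1}{f} f\right) - 148 = \left(f^{2} - 1\right) - 148 = \left(-1 + f^{2}\right) - 148 = -149 + f^{2}$)
$q{\left(-99 \right)} - B{\left(-204 \right)} = \left(-149 + \left(-99\right)^{2}\right) - \left(2 + 2 \left(-204\right)\right) = \left(-149 + 9801\right) - \left(2 - 408\right) = 9652 - -406 = 9652 + 406 = 10058$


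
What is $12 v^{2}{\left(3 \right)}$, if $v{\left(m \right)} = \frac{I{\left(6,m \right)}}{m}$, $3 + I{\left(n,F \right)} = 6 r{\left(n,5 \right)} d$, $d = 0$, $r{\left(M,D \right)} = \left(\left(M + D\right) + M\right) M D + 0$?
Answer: $12$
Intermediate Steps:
$r{\left(M,D \right)} = D M \left(D + 2 M\right)$ ($r{\left(M,D \right)} = \left(\left(D + M\right) + M\right) M D + 0 = \left(D + 2 M\right) M D + 0 = M \left(D + 2 M\right) D + 0 = D M \left(D + 2 M\right) + 0 = D M \left(D + 2 M\right)$)
$I{\left(n,F \right)} = -3$ ($I{\left(n,F \right)} = -3 + 6 \cdot 5 n \left(5 + 2 n\right) 0 = -3 + 30 n \left(5 + 2 n\right) 0 = -3 + 0 = -3$)
$v{\left(m \right)} = - \frac{3}{m}$
$12 v^{2}{\left(3 \right)} = 12 \left(- \frac{3}{3}\right)^{2} = 12 \left(\left(-3\right) \frac{1}{3}\right)^{2} = 12 \left(-1\right)^{2} = 12 \cdot 1 = 12$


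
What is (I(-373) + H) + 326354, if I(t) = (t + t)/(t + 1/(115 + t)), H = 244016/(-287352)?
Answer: 1128100415885732/3456664965 ≈ 3.2636e+5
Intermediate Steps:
H = -30502/35919 (H = 244016*(-1/287352) = -30502/35919 ≈ -0.84919)
I(t) = 2*t/(t + 1/(115 + t)) (I(t) = (2*t)/(t + 1/(115 + t)) = 2*t/(t + 1/(115 + t)))
(I(-373) + H) + 326354 = (2*(-373)*(115 - 373)/(1 + (-373)² + 115*(-373)) - 30502/35919) + 326354 = (2*(-373)*(-258)/(1 + 139129 - 42895) - 30502/35919) + 326354 = (2*(-373)*(-258)/96235 - 30502/35919) + 326354 = (2*(-373)*(1/96235)*(-258) - 30502/35919) + 326354 = (192468/96235 - 30502/35919) + 326354 = 3977898122/3456664965 + 326354 = 1128100415885732/3456664965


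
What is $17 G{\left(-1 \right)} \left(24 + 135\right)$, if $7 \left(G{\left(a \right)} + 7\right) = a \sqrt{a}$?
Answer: $-18921 - \frac{2703 i}{7} \approx -18921.0 - 386.14 i$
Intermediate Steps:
$G{\left(a \right)} = -7 + \frac{a^{\frac{3}{2}}}{7}$ ($G{\left(a \right)} = -7 + \frac{a \sqrt{a}}{7} = -7 + \frac{a^{\frac{3}{2}}}{7}$)
$17 G{\left(-1 \right)} \left(24 + 135\right) = 17 \left(-7 + \frac{\left(-1\right)^{\frac{3}{2}}}{7}\right) \left(24 + 135\right) = 17 \left(-7 + \frac{\left(-1\right) i}{7}\right) 159 = 17 \left(-7 - \frac{i}{7}\right) 159 = \left(-119 - \frac{17 i}{7}\right) 159 = -18921 - \frac{2703 i}{7}$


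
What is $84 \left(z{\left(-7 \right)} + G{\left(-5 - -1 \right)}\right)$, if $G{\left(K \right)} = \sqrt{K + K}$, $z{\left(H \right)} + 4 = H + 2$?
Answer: $-756 + 168 i \sqrt{2} \approx -756.0 + 237.59 i$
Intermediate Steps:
$z{\left(H \right)} = -2 + H$ ($z{\left(H \right)} = -4 + \left(H + 2\right) = -4 + \left(2 + H\right) = -2 + H$)
$G{\left(K \right)} = \sqrt{2} \sqrt{K}$ ($G{\left(K \right)} = \sqrt{2 K} = \sqrt{2} \sqrt{K}$)
$84 \left(z{\left(-7 \right)} + G{\left(-5 - -1 \right)}\right) = 84 \left(\left(-2 - 7\right) + \sqrt{2} \sqrt{-5 - -1}\right) = 84 \left(-9 + \sqrt{2} \sqrt{-5 + 1}\right) = 84 \left(-9 + \sqrt{2} \sqrt{-4}\right) = 84 \left(-9 + \sqrt{2} \cdot 2 i\right) = 84 \left(-9 + 2 i \sqrt{2}\right) = -756 + 168 i \sqrt{2}$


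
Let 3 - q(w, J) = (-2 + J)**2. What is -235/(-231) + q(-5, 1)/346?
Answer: 40886/39963 ≈ 1.0231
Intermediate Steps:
q(w, J) = 3 - (-2 + J)**2
-235/(-231) + q(-5, 1)/346 = -235/(-231) + (3 - (-2 + 1)**2)/346 = -235*(-1/231) + (3 - 1*(-1)**2)*(1/346) = 235/231 + (3 - 1*1)*(1/346) = 235/231 + (3 - 1)*(1/346) = 235/231 + 2*(1/346) = 235/231 + 1/173 = 40886/39963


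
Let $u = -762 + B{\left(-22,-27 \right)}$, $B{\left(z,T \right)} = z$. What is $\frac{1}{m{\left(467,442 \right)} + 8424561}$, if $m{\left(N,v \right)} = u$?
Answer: $\frac{1}{8423777} \approx 1.1871 \cdot 10^{-7}$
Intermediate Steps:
$u = -784$ ($u = -762 - 22 = -784$)
$m{\left(N,v \right)} = -784$
$\frac{1}{m{\left(467,442 \right)} + 8424561} = \frac{1}{-784 + 8424561} = \frac{1}{8423777}$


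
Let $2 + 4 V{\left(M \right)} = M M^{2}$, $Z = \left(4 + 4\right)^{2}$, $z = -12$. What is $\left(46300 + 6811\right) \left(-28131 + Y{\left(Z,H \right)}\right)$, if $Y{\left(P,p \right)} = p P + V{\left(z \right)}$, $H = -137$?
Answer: $- \frac{3965426593}{2} \approx -1.9827 \cdot 10^{9}$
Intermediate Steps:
$Z = 64$ ($Z = 8^{2} = 64$)
$V{\left(M \right)} = - \frac{1}{2} + \frac{M^{3}}{4}$ ($V{\left(M \right)} = - \frac{1}{2} + \frac{M M^{2}}{4} = - \frac{1}{2} + \frac{M^{3}}{4}$)
$Y{\left(P,p \right)} = - \frac{865}{2} + P p$ ($Y{\left(P,p \right)} = p P + \left(- \frac{1}{2} + \frac{\left(-12\right)^{3}}{4}\right) = P p + \left(- \frac{1}{2} + \frac{1}{4} \left(-1728\right)\right) = P p - \frac{865}{2} = - \frac{865}{2} + P p$)
$\left(46300 + 6811\right) \left(-28131 + Y{\left(Z,H \right)}\right) = \left(46300 + 6811\right) \left(-28131 + \left(- \frac{865}{2} + 64 \left(-137\right)\right)\right) = 53111 \left(-28131 - \frac{18401}{2}\right) = 53111 \left(- \frac{74663}{2}\right) = - \frac{3965426593}{2}$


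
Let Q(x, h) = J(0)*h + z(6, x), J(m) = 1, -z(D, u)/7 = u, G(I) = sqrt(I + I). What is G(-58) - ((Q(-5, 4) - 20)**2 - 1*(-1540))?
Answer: -1901 + 2*I*sqrt(29) ≈ -1901.0 + 10.77*I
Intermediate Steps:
G(I) = sqrt(2)*sqrt(I) (G(I) = sqrt(2*I) = sqrt(2)*sqrt(I))
z(D, u) = -7*u
Q(x, h) = h - 7*x (Q(x, h) = 1*h - 7*x = h - 7*x)
G(-58) - ((Q(-5, 4) - 20)**2 - 1*(-1540)) = sqrt(2)*sqrt(-58) - (((4 - 7*(-5)) - 20)**2 - 1*(-1540)) = sqrt(2)*(I*sqrt(58)) - (((4 + 35) - 20)**2 + 1540) = 2*I*sqrt(29) - ((39 - 20)**2 + 1540) = 2*I*sqrt(29) - (19**2 + 1540) = 2*I*sqrt(29) - (361 + 1540) = 2*I*sqrt(29) - 1*1901 = 2*I*sqrt(29) - 1901 = -1901 + 2*I*sqrt(29)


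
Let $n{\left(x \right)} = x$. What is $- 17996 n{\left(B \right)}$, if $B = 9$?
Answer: $-161964$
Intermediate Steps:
$- 17996 n{\left(B \right)} = \left(-17996\right) 9 = -161964$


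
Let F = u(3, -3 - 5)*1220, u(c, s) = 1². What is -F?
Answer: -1220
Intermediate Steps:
u(c, s) = 1
F = 1220 (F = 1*1220 = 1220)
-F = -1*1220 = -1220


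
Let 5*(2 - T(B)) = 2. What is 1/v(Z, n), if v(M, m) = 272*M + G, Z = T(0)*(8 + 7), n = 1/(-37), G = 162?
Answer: 1/6690 ≈ 0.00014948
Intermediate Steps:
T(B) = 8/5 (T(B) = 2 - ⅕*2 = 2 - ⅖ = 8/5)
n = -1/37 ≈ -0.027027
Z = 24 (Z = 8*(8 + 7)/5 = (8/5)*15 = 24)
v(M, m) = 162 + 272*M (v(M, m) = 272*M + 162 = 162 + 272*M)
1/v(Z, n) = 1/(162 + 272*24) = 1/(162 + 6528) = 1/6690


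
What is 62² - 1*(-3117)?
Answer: 6961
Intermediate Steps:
62² - 1*(-3117) = 3844 + 3117 = 6961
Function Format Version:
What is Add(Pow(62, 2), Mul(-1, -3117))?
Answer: 6961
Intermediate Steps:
Add(Pow(62, 2), Mul(-1, -3117)) = Add(3844, 3117) = 6961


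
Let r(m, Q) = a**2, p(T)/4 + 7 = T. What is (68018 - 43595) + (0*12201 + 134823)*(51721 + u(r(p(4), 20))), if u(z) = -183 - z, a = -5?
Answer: 6945161622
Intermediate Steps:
p(T) = -28 + 4*T
r(m, Q) = 25 (r(m, Q) = (-5)**2 = 25)
(68018 - 43595) + (0*12201 + 134823)*(51721 + u(r(p(4), 20))) = (68018 - 43595) + (0*12201 + 134823)*(51721 + (-183 - 1*25)) = 24423 + (0 + 134823)*(51721 + (-183 - 25)) = 24423 + 134823*(51721 - 208) = 24423 + 134823*51513 = 24423 + 6945137199 = 6945161622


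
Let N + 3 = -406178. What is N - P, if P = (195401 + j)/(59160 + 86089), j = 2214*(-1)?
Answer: -58997577256/145249 ≈ -4.0618e+5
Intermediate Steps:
j = -2214
P = 193187/145249 (P = (195401 - 2214)/(59160 + 86089) = 193187/145249 ≈ 1.3300)
N = -406181 (N = -3 - 406178 = -406181)
N - P = -406181 - 1*193187/145249 = -406181 - 193187/145249 = -58997577256/145249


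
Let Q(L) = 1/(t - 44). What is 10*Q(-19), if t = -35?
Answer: -10/79 ≈ -0.12658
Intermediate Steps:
Q(L) = -1/79 (Q(L) = 1/(-35 - 44) = 1/(-79) = -1/79)
10*Q(-19) = 10*(-1/79) = -10/79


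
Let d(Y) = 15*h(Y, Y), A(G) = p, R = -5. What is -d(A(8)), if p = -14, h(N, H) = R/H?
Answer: -75/14 ≈ -5.3571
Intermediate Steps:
h(N, H) = -5/H
A(G) = -14
d(Y) = -75/Y (d(Y) = 15*(-5/Y) = -75/Y)
-d(A(8)) = -(-75)/(-14) = -(-75)*(-1)/14 = -1*75/14 = -75/14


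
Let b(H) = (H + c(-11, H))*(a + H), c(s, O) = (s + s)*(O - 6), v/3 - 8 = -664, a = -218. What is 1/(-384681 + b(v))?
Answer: -1/91016241 ≈ -1.0987e-8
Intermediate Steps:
v = -1968 (v = 24 + 3*(-664) = 24 - 1992 = -1968)
c(s, O) = 2*s*(-6 + O) (c(s, O) = (2*s)*(-6 + O) = 2*s*(-6 + O))
b(H) = (-218 + H)*(132 - 21*H) (b(H) = (H + 2*(-11)*(-6 + H))*(-218 + H) = (H + (132 - 22*H))*(-218 + H) = (132 - 21*H)*(-218 + H) = (-218 + H)*(132 - 21*H))
1/(-384681 + b(v)) = 1/(-384681 + (-28776 - 21*(-1968)**2 + 4710*(-1968))) = 1/(-384681 + (-28776 - 21*3873024 - 9269280)) = 1/(-384681 + (-28776 - 81333504 - 9269280)) = 1/(-384681 - 90631560) = 1/(-91016241) = -1/91016241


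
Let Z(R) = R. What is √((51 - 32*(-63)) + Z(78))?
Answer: √2145 ≈ 46.314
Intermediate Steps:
√((51 - 32*(-63)) + Z(78)) = √((51 - 32*(-63)) + 78) = √((51 + 2016) + 78) = √(2067 + 78) = √2145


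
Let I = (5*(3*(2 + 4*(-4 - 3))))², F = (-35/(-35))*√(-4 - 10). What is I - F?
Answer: 152100 - I*√14 ≈ 1.521e+5 - 3.7417*I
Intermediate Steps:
F = I*√14 (F = (-35*(-1/35))*√(-14) = 1*(I*√14) = I*√14 ≈ 3.7417*I)
I = 152100 (I = (5*(3*(2 + 4*(-7))))² = (5*(3*(2 - 28)))² = (5*(3*(-26)))² = (5*(-78))² = (-390)² = 152100)
I - F = 152100 - I*√14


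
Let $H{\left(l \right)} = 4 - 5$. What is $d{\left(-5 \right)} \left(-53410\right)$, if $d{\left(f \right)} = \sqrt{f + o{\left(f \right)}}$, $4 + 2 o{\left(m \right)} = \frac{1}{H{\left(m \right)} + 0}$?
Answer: $- 26705 i \sqrt{30} \approx - 1.4627 \cdot 10^{5} i$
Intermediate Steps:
$H{\left(l \right)} = -1$
$o{\left(m \right)} = - \frac{5}{2}$ ($o{\left(m \right)} = -2 + \frac{1}{2 \left(-1 + 0\right)} = -2 + \frac{1}{2 \left(-1\right)} = -2 + \frac{1}{2} \left(-1\right) = -2 - \frac{1}{2} = - \frac{5}{2}$)
$d{\left(f \right)} = \sqrt{- \frac{5}{2} + f}$ ($d{\left(f \right)} = \sqrt{f - \frac{5}{2}} = \sqrt{- \frac{5}{2} + f}$)
$d{\left(-5 \right)} \left(-53410\right) = \frac{\sqrt{-10 + 4 \left(-5\right)}}{2} \left(-53410\right) = \frac{\sqrt{-10 - 20}}{2} \left(-53410\right) = \frac{\sqrt{-30}}{2} \left(-53410\right) = \frac{i \sqrt{30}}{2} \left(-53410\right) = - 26705 i \sqrt{30}$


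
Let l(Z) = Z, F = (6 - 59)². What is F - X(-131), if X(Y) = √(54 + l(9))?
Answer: 2809 - 3*√7 ≈ 2801.1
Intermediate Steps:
F = 2809 (F = (-53)² = 2809)
X(Y) = 3*√7 (X(Y) = √(54 + 9) = √63 = 3*√7)
F - X(-131) = 2809 - 3*√7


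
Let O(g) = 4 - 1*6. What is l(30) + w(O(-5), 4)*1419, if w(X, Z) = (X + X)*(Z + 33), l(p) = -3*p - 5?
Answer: -210107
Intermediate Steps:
l(p) = -5 - 3*p
O(g) = -2 (O(g) = 4 - 6 = -2)
w(X, Z) = 2*X*(33 + Z) (w(X, Z) = (2*X)*(33 + Z) = 2*X*(33 + Z))
l(30) + w(O(-5), 4)*1419 = (-5 - 3*30) + (2*(-2)*(33 + 4))*1419 = (-5 - 90) + (2*(-2)*37)*1419 = -95 - 148*1419 = -95 - 210012 = -210107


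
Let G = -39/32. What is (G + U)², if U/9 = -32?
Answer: 85655025/1024 ≈ 83648.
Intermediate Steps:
G = -39/32 (G = -39*1/32 = -39/32 ≈ -1.2188)
U = -288 (U = 9*(-32) = -288)
(G + U)² = (-39/32 - 288)² = (-9255/32)² = 85655025/1024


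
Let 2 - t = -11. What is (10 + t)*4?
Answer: 92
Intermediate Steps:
t = 13 (t = 2 - 1*(-11) = 2 + 11 = 13)
(10 + t)*4 = (10 + 13)*4 = 23*4 = 92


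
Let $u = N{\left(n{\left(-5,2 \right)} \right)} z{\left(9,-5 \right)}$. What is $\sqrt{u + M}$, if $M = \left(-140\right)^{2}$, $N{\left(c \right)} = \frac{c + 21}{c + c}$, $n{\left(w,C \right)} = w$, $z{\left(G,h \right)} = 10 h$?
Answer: $4 \sqrt{1230} \approx 140.29$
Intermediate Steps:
$N{\left(c \right)} = \frac{21 + c}{2 c}$
$u = 80$ ($u = \frac{21 - 5}{2 \left(-5\right)} 10 \left(-5\right) = \frac{1}{2} \left(- \frac{1}{5}\right) 16 \left(-50\right) = \left(- \frac{8}{5}\right) \left(-50\right) = 80$)
$M = 19600$
$\sqrt{u + M} = \sqrt{80 + 19600} = \sqrt{19680} = 4 \sqrt{1230}$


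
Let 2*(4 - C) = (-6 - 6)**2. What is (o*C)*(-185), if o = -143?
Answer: -1798940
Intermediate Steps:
C = -68 (C = 4 - (-6 - 6)**2/2 = 4 - 1/2*(-12)**2 = 4 - 1/2*144 = 4 - 72 = -68)
(o*C)*(-185) = -143*(-68)*(-185) = 9724*(-185) = -1798940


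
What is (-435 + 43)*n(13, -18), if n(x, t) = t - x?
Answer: 12152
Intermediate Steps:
(-435 + 43)*n(13, -18) = (-435 + 43)*(-18 - 1*13) = -392*(-18 - 13) = -392*(-31) = 12152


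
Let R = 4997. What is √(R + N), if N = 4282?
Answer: 3*√1031 ≈ 96.328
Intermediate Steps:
√(R + N) = √(4997 + 4282) = √9279 = 3*√1031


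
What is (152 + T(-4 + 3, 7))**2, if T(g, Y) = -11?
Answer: 19881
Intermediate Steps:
(152 + T(-4 + 3, 7))**2 = (152 - 11)**2 = 141**2 = 19881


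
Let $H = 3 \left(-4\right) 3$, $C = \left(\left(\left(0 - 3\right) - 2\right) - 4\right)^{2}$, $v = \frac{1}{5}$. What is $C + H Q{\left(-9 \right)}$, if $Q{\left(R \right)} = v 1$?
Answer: $\frac{369}{5} \approx 73.8$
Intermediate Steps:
$v = \frac{1}{5} \approx 0.2$
$Q{\left(R \right)} = \frac{1}{5}$ ($Q{\left(R \right)} = \frac{1}{5} \cdot 1 = \frac{1}{5}$)
$C = 81$ ($C = \left(\left(-3 - 2\right) - 4\right)^{2} = \left(-5 - 4\right)^{2} = \left(-9\right)^{2} = 81$)
$H = -36$ ($H = \left(-12\right) 3 = -36$)
$C + H Q{\left(-9 \right)} = 81 - \frac{36}{5} = \frac{369}{5}$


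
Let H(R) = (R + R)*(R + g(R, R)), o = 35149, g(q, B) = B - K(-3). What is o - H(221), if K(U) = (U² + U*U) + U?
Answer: -153585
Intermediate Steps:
K(U) = U + 2*U² (K(U) = (U² + U²) + U = 2*U² + U = U + 2*U²)
g(q, B) = -15 + B (g(q, B) = B - (-3)*(1 + 2*(-3)) = B - (-3)*(1 - 6) = B - (-3)*(-5) = B - 1*15 = B - 15 = -15 + B)
H(R) = 2*R*(-15 + 2*R) (H(R) = (R + R)*(R + (-15 + R)) = (2*R)*(-15 + 2*R) = 2*R*(-15 + 2*R))
o - H(221) = 35149 - 2*221*(-15 + 2*221) = 35149 - 2*221*(-15 + 442) = 35149 - 2*221*427 = 35149 - 1*188734 = 35149 - 188734 = -153585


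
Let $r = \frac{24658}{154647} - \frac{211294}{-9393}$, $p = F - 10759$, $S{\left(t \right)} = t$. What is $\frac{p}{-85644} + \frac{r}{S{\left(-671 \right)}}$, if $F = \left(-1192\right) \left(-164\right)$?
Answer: $- \frac{111033762317711}{50684093763732} \approx -2.1907$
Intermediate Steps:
$F = 195488$
$p = 184729$ ($p = 195488 - 10759 = 184729$)
$r = \frac{10969198604}{484199757}$ ($r = 24658 \cdot \frac{1}{154647} - - \frac{211294}{9393} = \frac{24658}{154647} + \frac{211294}{9393} = \frac{10969198604}{484199757} \approx 22.654$)
$\frac{p}{-85644} + \frac{r}{S{\left(-671 \right)}} = \frac{184729}{-85644} + \frac{10969198604}{484199757 \left(-671\right)} = 184729 \left(- \frac{1}{85644}\right) + \frac{10969198604}{484199757} \left(- \frac{1}{671}\right) = - \frac{184729}{85644} - \frac{10969198604}{324898036947} = - \frac{111033762317711}{50684093763732}$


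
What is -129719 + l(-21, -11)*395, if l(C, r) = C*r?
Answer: -38474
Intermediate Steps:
-129719 + l(-21, -11)*395 = -129719 - 21*(-11)*395 = -129719 + 231*395 = -129719 + 91245 = -38474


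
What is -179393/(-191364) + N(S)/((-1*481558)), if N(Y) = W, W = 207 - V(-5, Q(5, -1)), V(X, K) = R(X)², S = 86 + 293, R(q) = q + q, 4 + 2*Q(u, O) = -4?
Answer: 43183829173/46076432556 ≈ 0.93722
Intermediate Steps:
Q(u, O) = -4 (Q(u, O) = -2 + (½)*(-4) = -2 - 2 = -4)
R(q) = 2*q
S = 379
V(X, K) = 4*X² (V(X, K) = (2*X)² = 4*X²)
W = 107 (W = 207 - 4*(-5)² = 207 - 4*25 = 207 - 1*100 = 207 - 100 = 107)
N(Y) = 107
-179393/(-191364) + N(S)/((-1*481558)) = -179393/(-191364) + 107/((-1*481558)) = -179393*(-1/191364) + 107/(-481558) = 179393/191364 + 107*(-1/481558) = 179393/191364 - 107/481558 = 43183829173/46076432556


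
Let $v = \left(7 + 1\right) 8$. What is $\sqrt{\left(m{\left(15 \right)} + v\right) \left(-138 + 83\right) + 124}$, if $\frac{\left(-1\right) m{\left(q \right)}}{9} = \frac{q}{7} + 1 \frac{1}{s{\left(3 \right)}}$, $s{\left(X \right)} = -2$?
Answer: $\frac{i \sqrt{506226}}{14} \approx 50.821 i$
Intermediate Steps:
$m{\left(q \right)} = \frac{9}{2} - \frac{9 q}{7}$ ($m{\left(q \right)} = - 9 \left(\frac{q}{7} + 1 \frac{1}{-2}\right) = - 9 \left(q \frac{1}{7} + 1 \left(- \frac{1}{2}\right)\right) = - 9 \left(\frac{q}{7} - \frac{1}{2}\right) = - 9 \left(- \frac{1}{2} + \frac{q}{7}\right) = \frac{9}{2} - \frac{9 q}{7}$)
$v = 64$ ($v = 8 \cdot 8 = 64$)
$\sqrt{\left(m{\left(15 \right)} + v\right) \left(-138 + 83\right) + 124} = \sqrt{\left(\left(\frac{9}{2} - \frac{135}{7}\right) + 64\right) \left(-138 + 83\right) + 124} = \sqrt{\left(\left(\frac{9}{2} - \frac{135}{7}\right) + 64\right) \left(-55\right) + 124} = \sqrt{\left(- \frac{207}{14} + 64\right) \left(-55\right) + 124} = \sqrt{\frac{689}{14} \left(-55\right) + 124} = \sqrt{- \frac{37895}{14} + 124} = \sqrt{- \frac{36159}{14}} = \frac{i \sqrt{506226}}{14}$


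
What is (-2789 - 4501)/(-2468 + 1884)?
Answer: 3645/292 ≈ 12.483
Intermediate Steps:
(-2789 - 4501)/(-2468 + 1884) = -7290/(-584) = -7290*(-1/584) = 3645/292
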